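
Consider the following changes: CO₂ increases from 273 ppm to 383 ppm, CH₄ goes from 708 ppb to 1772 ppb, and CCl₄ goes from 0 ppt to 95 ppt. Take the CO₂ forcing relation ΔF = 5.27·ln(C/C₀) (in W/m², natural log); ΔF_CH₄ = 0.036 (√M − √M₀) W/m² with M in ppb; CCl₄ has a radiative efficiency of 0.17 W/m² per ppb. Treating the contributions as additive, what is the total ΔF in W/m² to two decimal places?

CO₂: 5.27 × ln(383/273) = 5.27 × ln(1.40293) = 5.27 × 0.33856 = 1.7842 W/m².
CH₄: 0.036 × (√1772 − √708) = 0.036 × (42.0951 − 26.6083) = 0.036 × 15.4868 = 0.5575 W/m².
CCl₄: Δ = 95 − 0 = 95 ppt = 0.095 ppb; ΔF = 0.17 × 0.095 = 0.0162 W/m².
Total ΔF = 1.7842 + 0.5575 + 0.0162 = 2.3579 W/m².

ΔF = 2.36 W/m²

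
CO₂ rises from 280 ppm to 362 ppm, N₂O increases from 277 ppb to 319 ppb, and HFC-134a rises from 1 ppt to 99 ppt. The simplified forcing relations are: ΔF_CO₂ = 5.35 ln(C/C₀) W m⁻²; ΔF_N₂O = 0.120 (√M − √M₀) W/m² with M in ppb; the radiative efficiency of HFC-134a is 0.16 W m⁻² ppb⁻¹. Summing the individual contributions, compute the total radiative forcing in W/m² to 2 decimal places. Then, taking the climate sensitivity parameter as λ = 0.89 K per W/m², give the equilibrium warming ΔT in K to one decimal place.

CO₂: 5.35 × ln(362/280) = 5.35 × ln(1.29286) = 5.35 × 0.25686 = 1.3742 W/m².
N₂O: 0.120 × (√319 − √277) = 0.120 × (17.8606 − 16.6433) = 0.120 × 1.2173 = 0.1461 W/m².
HFC-134a: Δ = 99 − 1 = 98 ppt = 0.098 ppb; ΔF = 0.16 × 0.098 = 0.0157 W/m².
Total ΔF = 1.3742 + 0.1461 + 0.0157 = 1.5360 W/m².
ΔT = λ ΔF = 0.89 × 1.54 = 1.3706 K.

ΔF = 1.54 W/m²; ΔT = 1.4 K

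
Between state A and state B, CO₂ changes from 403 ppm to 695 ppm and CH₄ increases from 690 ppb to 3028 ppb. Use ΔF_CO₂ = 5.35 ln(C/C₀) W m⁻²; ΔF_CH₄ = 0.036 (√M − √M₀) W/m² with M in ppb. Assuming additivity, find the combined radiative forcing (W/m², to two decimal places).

ΔF = 3.95 W/m²

CO₂: 5.35 × ln(695/403) = 5.35 × ln(1.72457) = 5.35 × 0.54498 = 2.9156 W/m².
CH₄: 0.036 × (√3028 − √690) = 0.036 × (55.0273 − 26.2679) = 0.036 × 28.7594 = 1.0353 W/m².
Total ΔF = 2.9156 + 1.0353 = 3.9509 W/m².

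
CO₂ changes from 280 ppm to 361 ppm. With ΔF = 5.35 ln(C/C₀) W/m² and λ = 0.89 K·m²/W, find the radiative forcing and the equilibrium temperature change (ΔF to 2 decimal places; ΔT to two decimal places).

ΔF = 1.36 W/m²; ΔT = 1.21 K

CO₂: 5.35 × ln(361/280) = 5.35 × ln(1.28929) = 5.35 × 0.25409 = 1.3594 W/m².
ΔT = λ ΔF = 0.89 × 1.36 = 1.2104 K.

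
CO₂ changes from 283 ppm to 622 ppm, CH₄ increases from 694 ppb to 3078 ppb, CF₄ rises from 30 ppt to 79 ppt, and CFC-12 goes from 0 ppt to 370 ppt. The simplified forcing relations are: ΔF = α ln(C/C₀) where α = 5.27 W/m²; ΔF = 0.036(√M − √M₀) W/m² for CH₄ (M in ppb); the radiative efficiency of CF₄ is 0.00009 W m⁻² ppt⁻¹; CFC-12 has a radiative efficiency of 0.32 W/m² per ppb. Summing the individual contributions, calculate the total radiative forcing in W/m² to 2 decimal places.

CO₂: 5.27 × ln(622/283) = 5.27 × ln(2.19788) = 5.27 × 0.78749 = 4.1501 W/m².
CH₄: 0.036 × (√3078 − √694) = 0.036 × (55.4797 − 26.3439) = 0.036 × 29.1358 = 1.0489 W/m².
CF₄: ΔF = 0.00009 × (79 − 30) = 0.00009 × 49 = 0.0044 W/m².
CFC-12: Δ = 370 − 0 = 370 ppt = 0.370 ppb; ΔF = 0.32 × 0.370 = 0.1184 W/m².
Total ΔF = 4.1501 + 1.0489 + 0.0044 + 0.1184 = 5.3218 W/m².

ΔF = 5.32 W/m²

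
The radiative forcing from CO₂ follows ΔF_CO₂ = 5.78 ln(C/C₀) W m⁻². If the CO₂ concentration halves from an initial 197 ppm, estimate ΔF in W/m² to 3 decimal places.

ΔF = 5.78 × ln(0.5) = 5.78 × -0.69315 = -4.0064 W/m².

ΔF = -4.006 W/m²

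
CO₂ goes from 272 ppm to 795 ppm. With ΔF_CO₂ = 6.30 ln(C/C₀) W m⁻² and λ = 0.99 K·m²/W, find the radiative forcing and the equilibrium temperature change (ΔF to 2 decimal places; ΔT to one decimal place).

ΔF = 6.76 W/m²; ΔT = 6.7 K

CO₂: 6.30 × ln(795/272) = 6.30 × ln(2.92279) = 6.30 × 1.07254 = 6.7570 W/m².
ΔT = λ ΔF = 0.99 × 6.76 = 6.6924 K.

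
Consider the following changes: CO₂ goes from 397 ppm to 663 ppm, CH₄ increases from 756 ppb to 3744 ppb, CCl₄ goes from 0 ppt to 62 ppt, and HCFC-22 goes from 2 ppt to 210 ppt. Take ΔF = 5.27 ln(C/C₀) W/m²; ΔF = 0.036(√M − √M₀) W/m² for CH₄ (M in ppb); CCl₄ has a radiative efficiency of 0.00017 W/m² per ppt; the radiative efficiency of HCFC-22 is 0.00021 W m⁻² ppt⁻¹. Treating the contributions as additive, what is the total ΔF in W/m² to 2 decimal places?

CO₂: 5.27 × ln(663/397) = 5.27 × ln(1.67003) = 5.27 × 0.51284 = 2.7027 W/m².
CH₄: 0.036 × (√3744 − √756) = 0.036 × (61.1882 − 27.4955) = 0.036 × 33.6927 = 1.2129 W/m².
CCl₄: ΔF = 0.00017 × (62 − 0) = 0.00017 × 62 = 0.0105 W/m².
HCFC-22: ΔF = 0.00021 × (210 − 2) = 0.00021 × 208 = 0.0437 W/m².
Total ΔF = 2.7027 + 1.2129 + 0.0105 + 0.0437 = 3.9698 W/m².

ΔF = 3.97 W/m²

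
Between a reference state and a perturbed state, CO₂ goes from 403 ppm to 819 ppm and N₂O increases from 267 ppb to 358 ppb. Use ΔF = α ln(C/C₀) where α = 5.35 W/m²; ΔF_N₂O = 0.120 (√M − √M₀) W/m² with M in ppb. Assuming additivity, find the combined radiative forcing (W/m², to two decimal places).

CO₂: 5.35 × ln(819/403) = 5.35 × ln(2.03226) = 5.35 × 0.70915 = 3.7940 W/m².
N₂O: 0.120 × (√358 − √267) = 0.120 × (18.9209 − 16.3401) = 0.120 × 2.5808 = 0.3097 W/m².
Total ΔF = 3.7940 + 0.3097 = 4.1037 W/m².

ΔF = 4.10 W/m²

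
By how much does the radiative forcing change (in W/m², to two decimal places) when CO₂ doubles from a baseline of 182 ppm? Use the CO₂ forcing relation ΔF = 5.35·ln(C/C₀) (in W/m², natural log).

ΔF = 3.71 W/m²

ΔF = 5.35 × ln(2) = 5.35 × 0.69315 = 3.7084 W/m².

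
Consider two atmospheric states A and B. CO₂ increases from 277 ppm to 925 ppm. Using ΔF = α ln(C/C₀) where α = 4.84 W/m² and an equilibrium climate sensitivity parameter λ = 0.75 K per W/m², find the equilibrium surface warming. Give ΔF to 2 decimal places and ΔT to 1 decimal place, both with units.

ΔF = 5.84 W/m²; ΔT = 4.4 K

CO₂: 4.84 × ln(925/277) = 4.84 × ln(3.33935) = 4.84 × 1.20578 = 5.8360 W/m².
ΔT = λ ΔF = 0.75 × 5.84 = 4.3800 K.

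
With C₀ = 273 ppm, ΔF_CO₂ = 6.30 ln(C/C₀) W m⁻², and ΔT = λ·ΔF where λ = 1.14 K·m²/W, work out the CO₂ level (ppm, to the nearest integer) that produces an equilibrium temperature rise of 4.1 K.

C ≈ 483 ppm

Required forcing: ΔF = ΔT/λ = 4.1/1.14 = 3.5965 W/m².
Then ln(C/273) = ΔF/6.30 = 3.5965/6.30 = 0.57087.
So C = 273 × e^0.57087 = 273 × 1.76981 = 483.16 ppm.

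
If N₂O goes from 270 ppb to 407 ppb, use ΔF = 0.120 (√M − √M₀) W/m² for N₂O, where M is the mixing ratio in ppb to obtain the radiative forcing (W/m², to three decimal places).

N₂O: 0.120 × (√407 − √270) = 0.120 × (20.1742 − 16.4317) = 0.120 × 3.7425 = 0.4491 W/m².

ΔF = 0.449 W/m²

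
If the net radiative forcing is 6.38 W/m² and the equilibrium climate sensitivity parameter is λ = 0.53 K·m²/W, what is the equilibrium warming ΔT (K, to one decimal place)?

ΔT = λ ΔF = 0.53 × 6.38 = 3.3814 K.

ΔT = 3.4 K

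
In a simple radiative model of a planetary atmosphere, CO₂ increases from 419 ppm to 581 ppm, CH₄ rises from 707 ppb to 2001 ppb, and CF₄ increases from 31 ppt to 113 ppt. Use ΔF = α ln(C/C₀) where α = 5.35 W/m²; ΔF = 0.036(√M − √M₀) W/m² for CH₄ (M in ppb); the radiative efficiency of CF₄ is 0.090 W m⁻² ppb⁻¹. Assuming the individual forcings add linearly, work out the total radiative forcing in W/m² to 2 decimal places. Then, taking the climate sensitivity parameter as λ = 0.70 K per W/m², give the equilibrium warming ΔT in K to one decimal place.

CO₂: 5.35 × ln(581/419) = 5.35 × ln(1.38663) = 5.35 × 0.32688 = 1.7488 W/m².
CH₄: 0.036 × (√2001 − √707) = 0.036 × (44.7325 − 26.5895) = 0.036 × 18.1430 = 0.6531 W/m².
CF₄: Δ = 113 − 31 = 82 ppt = 0.082 ppb; ΔF = 0.090 × 0.082 = 0.0074 W/m².
Total ΔF = 1.7488 + 0.6531 + 0.0074 = 2.4093 W/m².
ΔT = λ ΔF = 0.70 × 2.41 = 1.6870 K.

ΔF = 2.41 W/m²; ΔT = 1.7 K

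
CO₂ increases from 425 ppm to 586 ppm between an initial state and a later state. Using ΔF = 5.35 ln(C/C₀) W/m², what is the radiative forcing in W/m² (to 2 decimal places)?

ΔF = 1.72 W/m²

CO₂ absorption bands are partially saturated, so forcing scales with the logarithm of the concentration ratio.
CO₂: 5.35 × ln(586/425) = 5.35 × ln(1.37882) = 5.35 × 0.32123 = 1.7186 W/m².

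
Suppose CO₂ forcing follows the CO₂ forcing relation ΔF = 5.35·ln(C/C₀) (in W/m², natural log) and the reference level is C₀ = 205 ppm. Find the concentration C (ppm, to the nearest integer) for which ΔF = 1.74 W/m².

Set 5.35 ln(C/205) = 1.74, so ln(C/205) = 1.74/5.35 = 0.32523.
Then C/205 = e^0.32523 = 1.38435, giving C = 205 × 1.38435 = 283.79 ppm.

C ≈ 284 ppm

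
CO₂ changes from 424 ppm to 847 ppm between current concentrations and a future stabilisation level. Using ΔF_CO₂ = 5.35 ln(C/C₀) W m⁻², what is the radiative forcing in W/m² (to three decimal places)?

ΔF = 3.702 W/m²

CO₂: 5.35 × ln(847/424) = 5.35 × ln(1.99764) = 5.35 × 0.69197 = 3.7020 W/m².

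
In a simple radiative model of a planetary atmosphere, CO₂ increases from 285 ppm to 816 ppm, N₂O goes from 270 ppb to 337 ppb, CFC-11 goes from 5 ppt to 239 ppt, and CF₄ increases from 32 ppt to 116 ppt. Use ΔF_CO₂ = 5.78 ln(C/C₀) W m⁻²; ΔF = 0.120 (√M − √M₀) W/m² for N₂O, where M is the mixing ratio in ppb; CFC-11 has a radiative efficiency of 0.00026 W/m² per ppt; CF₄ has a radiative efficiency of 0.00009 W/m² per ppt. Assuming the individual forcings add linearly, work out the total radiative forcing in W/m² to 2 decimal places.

ΔF = 6.38 W/m²

CO₂: 5.78 × ln(816/285) = 5.78 × ln(2.86316) = 5.78 × 1.05193 = 6.0802 W/m².
N₂O: 0.120 × (√337 − √270) = 0.120 × (18.3576 − 16.4317) = 0.120 × 1.9259 = 0.2311 W/m².
CFC-11: ΔF = 0.00026 × (239 − 5) = 0.00026 × 234 = 0.0608 W/m².
CF₄: ΔF = 0.00009 × (116 − 32) = 0.00009 × 84 = 0.0076 W/m².
Total ΔF = 6.0802 + 0.2311 + 0.0608 + 0.0076 = 6.3797 W/m².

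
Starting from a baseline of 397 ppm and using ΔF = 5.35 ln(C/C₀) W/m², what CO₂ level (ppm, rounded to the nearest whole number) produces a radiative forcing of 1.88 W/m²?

Set 5.35 ln(C/397) = 1.88, so ln(C/397) = 1.88/5.35 = 0.35140.
Then C/397 = e^0.35140 = 1.42106, giving C = 397 × 1.42106 = 564.16 ppm.

C ≈ 564 ppm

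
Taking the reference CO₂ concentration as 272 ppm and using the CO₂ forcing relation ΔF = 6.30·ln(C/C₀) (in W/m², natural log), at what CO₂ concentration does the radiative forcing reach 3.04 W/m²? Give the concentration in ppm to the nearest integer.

Set 6.30 ln(C/272) = 3.04, so ln(C/272) = 3.04/6.30 = 0.48254.
Then C/272 = e^0.48254 = 1.62018, giving C = 272 × 1.62018 = 440.69 ppm.

C ≈ 441 ppm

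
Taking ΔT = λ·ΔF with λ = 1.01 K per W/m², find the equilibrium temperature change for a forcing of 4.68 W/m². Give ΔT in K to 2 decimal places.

ΔT = λ ΔF = 1.01 × 4.68 = 4.7268 K.

ΔT = 4.73 K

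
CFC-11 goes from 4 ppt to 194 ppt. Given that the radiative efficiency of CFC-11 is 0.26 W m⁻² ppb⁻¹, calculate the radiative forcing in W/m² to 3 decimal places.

CFC-11: Δ = 194 − 4 = 190 ppt = 0.190 ppb; ΔF = 0.26 × 0.190 = 0.0494 W/m².

ΔF = 0.049 W/m²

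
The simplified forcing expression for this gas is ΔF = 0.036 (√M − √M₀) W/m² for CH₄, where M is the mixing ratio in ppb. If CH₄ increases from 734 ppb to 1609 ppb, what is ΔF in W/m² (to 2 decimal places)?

CH₄: 0.036 × (√1609 − √734) = 0.036 × (40.1123 − 27.0924) = 0.036 × 13.0199 = 0.4687 W/m².

ΔF = 0.47 W/m²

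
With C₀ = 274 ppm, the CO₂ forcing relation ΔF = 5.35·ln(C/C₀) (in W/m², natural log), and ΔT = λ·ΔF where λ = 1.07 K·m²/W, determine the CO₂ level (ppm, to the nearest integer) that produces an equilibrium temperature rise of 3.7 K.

Required forcing: ΔF = ΔT/λ = 3.7/1.07 = 3.4579 W/m².
Then ln(C/274) = ΔF/5.35 = 3.4579/5.35 = 0.64634.
So C = 274 × e^0.64634 = 274 × 1.90854 = 522.94 ppm.

C ≈ 523 ppm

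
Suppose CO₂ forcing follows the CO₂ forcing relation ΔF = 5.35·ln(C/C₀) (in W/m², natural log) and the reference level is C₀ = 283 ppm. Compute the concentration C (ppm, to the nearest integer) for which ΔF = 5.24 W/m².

Set 5.35 ln(C/283) = 5.24, so ln(C/283) = 5.24/5.35 = 0.97944.
Then C/283 = e^0.97944 = 2.66296, giving C = 283 × 2.66296 = 753.62 ppm.

C ≈ 754 ppm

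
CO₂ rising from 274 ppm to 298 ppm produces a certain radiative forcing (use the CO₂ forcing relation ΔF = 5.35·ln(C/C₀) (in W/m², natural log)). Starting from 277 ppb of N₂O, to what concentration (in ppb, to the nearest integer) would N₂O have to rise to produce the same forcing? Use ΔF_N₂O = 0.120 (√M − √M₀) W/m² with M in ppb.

CO₂ forcing: 5.35 × ln(298/274) = 5.35 × 0.083965 = 0.44921 W/m².
Set 0.120(√M − √277) = 0.44921: √M = 0.44921/0.120 + √277 = 3.7434 + 16.6433 = 20.3867.
M = (20.3867)² = 415.62 ppb.

M ≈ 416 ppb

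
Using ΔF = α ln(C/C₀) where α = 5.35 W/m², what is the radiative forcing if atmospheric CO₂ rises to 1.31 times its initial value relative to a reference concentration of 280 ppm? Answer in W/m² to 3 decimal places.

ΔF = 5.35 × ln(1.31) = 5.35 × 0.27003 = 1.4447 W/m².

ΔF = 1.445 W/m²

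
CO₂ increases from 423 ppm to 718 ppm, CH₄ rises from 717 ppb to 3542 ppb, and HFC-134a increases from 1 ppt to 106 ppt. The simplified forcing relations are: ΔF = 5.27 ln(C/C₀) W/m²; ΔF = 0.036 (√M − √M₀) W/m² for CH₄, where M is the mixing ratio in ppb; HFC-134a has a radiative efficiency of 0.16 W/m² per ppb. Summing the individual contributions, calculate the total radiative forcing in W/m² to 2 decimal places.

ΔF = 3.98 W/m²

CO₂: 5.27 × ln(718/423) = 5.27 × ln(1.69740) = 5.27 × 0.52910 = 2.7884 W/m².
CH₄: 0.036 × (√3542 − √717) = 0.036 × (59.5147 − 26.7769) = 0.036 × 32.7378 = 1.1786 W/m².
HFC-134a: Δ = 106 − 1 = 105 ppt = 0.105 ppb; ΔF = 0.16 × 0.105 = 0.0168 W/m².
Total ΔF = 2.7884 + 1.1786 + 0.0168 = 3.9838 W/m².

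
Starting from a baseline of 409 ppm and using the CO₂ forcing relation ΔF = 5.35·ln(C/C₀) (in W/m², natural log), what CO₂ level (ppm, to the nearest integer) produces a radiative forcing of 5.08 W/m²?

Set 5.35 ln(C/409) = 5.08, so ln(C/409) = 5.08/5.35 = 0.94953.
Then C/409 = e^0.94953 = 2.58449, giving C = 409 × 2.58449 = 1057.06 ppm.

C ≈ 1057 ppm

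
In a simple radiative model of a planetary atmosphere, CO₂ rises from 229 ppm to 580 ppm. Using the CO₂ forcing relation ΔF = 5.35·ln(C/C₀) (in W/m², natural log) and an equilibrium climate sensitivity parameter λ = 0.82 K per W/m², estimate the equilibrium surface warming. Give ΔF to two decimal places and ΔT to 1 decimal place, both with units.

CO₂: 5.35 × ln(580/229) = 5.35 × ln(2.53275) = 5.35 × 0.92931 = 4.9718 W/m².
ΔT = λ ΔF = 0.82 × 4.97 = 4.0754 K.

ΔF = 4.97 W/m²; ΔT = 4.1 K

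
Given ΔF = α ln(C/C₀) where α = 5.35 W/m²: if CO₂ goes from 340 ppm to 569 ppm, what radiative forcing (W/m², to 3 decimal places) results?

CO₂ absorption bands are partially saturated, so forcing scales with the logarithm of the concentration ratio.
CO₂: 5.35 × ln(569/340) = 5.35 × ln(1.67353) = 5.35 × 0.51494 = 2.7549 W/m².

ΔF = 2.755 W/m²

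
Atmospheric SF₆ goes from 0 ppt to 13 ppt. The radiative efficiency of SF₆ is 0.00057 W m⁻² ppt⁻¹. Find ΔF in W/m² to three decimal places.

ΔF = 0.007 W/m²

SF₆: ΔF = 0.00057 × (13 − 0) = 0.00057 × 13 = 0.0074 W/m².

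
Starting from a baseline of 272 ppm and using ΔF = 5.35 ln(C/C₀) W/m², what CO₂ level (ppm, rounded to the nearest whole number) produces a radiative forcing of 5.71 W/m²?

Set 5.35 ln(C/272) = 5.71, so ln(C/272) = 5.71/5.35 = 1.06729.
Then C/272 = e^1.06729 = 2.90749, giving C = 272 × 2.90749 = 790.84 ppm.

C ≈ 791 ppm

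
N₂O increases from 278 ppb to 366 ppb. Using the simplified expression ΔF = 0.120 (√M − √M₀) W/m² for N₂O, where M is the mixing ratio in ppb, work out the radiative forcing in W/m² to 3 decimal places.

ΔF = 0.295 W/m²

N₂O: 0.120 × (√366 − √278) = 0.120 × (19.1311 − 16.6733) = 0.120 × 2.4578 = 0.2949 W/m².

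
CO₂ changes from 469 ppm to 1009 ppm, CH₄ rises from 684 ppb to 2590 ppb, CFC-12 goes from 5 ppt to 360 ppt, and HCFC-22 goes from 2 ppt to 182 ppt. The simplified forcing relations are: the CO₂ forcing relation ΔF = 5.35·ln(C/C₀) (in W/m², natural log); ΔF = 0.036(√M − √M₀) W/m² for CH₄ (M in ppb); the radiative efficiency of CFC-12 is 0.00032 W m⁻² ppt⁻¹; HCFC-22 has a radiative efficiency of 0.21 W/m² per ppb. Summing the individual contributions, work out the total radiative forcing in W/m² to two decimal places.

CO₂: 5.35 × ln(1009/469) = 5.35 × ln(2.15139) = 5.35 × 0.76611 = 4.0987 W/m².
CH₄: 0.036 × (√2590 − √684) = 0.036 × (50.8920 − 26.1534) = 0.036 × 24.7386 = 0.8906 W/m².
CFC-12: ΔF = 0.00032 × (360 − 5) = 0.00032 × 355 = 0.1136 W/m².
HCFC-22: Δ = 182 − 2 = 180 ppt = 0.180 ppb; ΔF = 0.21 × 0.180 = 0.0378 W/m².
Total ΔF = 4.0987 + 0.8906 + 0.1136 + 0.0378 = 5.1407 W/m².

ΔF = 5.14 W/m²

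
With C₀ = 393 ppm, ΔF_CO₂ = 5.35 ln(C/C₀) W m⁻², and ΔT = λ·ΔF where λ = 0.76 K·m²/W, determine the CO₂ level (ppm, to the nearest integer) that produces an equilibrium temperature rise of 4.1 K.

C ≈ 1077 ppm

Required forcing: ΔF = ΔT/λ = 4.1/0.76 = 5.3947 W/m².
Then ln(C/393) = ΔF/5.35 = 5.3947/5.35 = 1.00836.
So C = 393 × e^1.00836 = 393 × 2.74110 = 1077.25 ppm.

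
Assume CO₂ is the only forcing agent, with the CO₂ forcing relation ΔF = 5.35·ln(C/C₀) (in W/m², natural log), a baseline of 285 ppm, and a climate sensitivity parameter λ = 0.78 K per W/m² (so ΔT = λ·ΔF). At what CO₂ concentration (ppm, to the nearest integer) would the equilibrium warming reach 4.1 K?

C ≈ 761 ppm

Required forcing: ΔF = ΔT/λ = 4.1/0.78 = 5.2564 W/m².
Then ln(C/285) = ΔF/5.35 = 5.2564/5.35 = 0.98250.
So C = 285 × e^0.98250 = 285 × 2.67113 = 761.27 ppm.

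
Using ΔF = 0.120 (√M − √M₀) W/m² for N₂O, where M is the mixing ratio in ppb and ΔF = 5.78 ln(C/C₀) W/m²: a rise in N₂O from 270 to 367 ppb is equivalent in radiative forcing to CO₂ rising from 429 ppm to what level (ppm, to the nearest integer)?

C ≈ 454 ppm

N₂O forcing: 0.120 × (√367 − √270) = 0.120 × (19.1572 − 16.4317) = 0.120 × 2.7255 = 0.32706 W/m².
Set 5.78 ln(C/429) = 0.32706: ln(C/429) = 0.32706/5.78 = 0.05658, so C = 429 × e^0.05658 = 429 × 1.05821 = 453.97 ppm.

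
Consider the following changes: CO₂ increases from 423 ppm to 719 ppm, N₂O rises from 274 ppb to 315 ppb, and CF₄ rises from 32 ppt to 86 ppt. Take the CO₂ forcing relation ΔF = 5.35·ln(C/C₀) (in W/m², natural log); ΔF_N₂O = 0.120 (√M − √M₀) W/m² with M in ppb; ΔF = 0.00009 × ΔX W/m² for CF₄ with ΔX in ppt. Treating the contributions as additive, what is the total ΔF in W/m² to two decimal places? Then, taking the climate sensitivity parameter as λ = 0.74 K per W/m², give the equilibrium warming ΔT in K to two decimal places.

ΔF = 2.99 W/m²; ΔT = 2.21 K

CO₂: 5.35 × ln(719/423) = 5.35 × ln(1.69976) = 5.35 × 0.53049 = 2.8381 W/m².
N₂O: 0.120 × (√315 − √274) = 0.120 × (17.7482 − 16.5529) = 0.120 × 1.1953 = 0.1434 W/m².
CF₄: ΔF = 0.00009 × (86 − 32) = 0.00009 × 54 = 0.0049 W/m².
Total ΔF = 2.8381 + 0.1434 + 0.0049 = 2.9864 W/m².
ΔT = λ ΔF = 0.74 × 2.99 = 2.2126 K.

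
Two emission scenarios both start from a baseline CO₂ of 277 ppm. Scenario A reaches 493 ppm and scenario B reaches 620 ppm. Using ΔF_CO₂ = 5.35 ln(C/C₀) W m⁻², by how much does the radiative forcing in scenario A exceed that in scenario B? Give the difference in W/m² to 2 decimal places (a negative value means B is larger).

ΔF_A = 5.35 ln(493/277) = 5.35 × 0.57649 = 3.0842 W/m².
ΔF_B = 5.35 ln(620/277) = 5.35 × 0.80570 = 4.3105 W/m².
Difference: 3.0842 − 4.3105 = -1.2263 W/m².
(Equivalently, ΔF_A − ΔF_B = 5.35 ln(493/620) = 5.35 × -0.22921 = -1.2263 W/m².)

ΔF_A − ΔF_B = -1.23 W/m²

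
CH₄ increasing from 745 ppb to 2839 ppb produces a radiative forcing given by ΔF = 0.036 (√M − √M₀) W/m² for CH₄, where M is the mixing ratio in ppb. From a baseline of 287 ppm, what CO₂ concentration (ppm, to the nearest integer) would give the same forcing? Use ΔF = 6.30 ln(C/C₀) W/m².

C ≈ 333 ppm

CH₄ forcing: 0.036 × (√2839 − √745) = 0.036 × (53.2823 − 27.2947) = 0.036 × 25.9876 = 0.93555 W/m².
Set 6.30 ln(C/287) = 0.93555: ln(C/287) = 0.93555/6.30 = 0.14850, so C = 287 × e^0.14850 = 287 × 1.16009 = 332.95 ppm.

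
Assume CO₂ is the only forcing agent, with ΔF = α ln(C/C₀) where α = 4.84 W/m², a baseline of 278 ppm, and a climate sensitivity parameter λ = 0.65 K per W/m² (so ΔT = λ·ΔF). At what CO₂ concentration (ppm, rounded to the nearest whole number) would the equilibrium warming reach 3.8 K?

C ≈ 930 ppm

Required forcing: ΔF = ΔT/λ = 3.8/0.65 = 5.8462 W/m².
Then ln(C/278) = ΔF/4.84 = 5.8462/4.84 = 1.20789.
So C = 278 × e^1.20789 = 278 × 3.34642 = 930.30 ppm.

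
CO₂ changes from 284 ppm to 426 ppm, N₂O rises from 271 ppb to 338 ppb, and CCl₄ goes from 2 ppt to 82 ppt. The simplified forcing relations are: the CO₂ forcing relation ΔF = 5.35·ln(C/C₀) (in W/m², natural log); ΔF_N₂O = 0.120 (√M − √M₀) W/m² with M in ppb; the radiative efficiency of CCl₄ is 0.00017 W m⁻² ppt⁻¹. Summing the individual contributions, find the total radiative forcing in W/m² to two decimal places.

CO₂: 5.35 × ln(426/284) = 5.35 × ln(1.50000) = 5.35 × 0.40547 = 2.1693 W/m².
N₂O: 0.120 × (√338 − √271) = 0.120 × (18.3848 − 16.4621) = 0.120 × 1.9227 = 0.2307 W/m².
CCl₄: ΔF = 0.00017 × (82 − 2) = 0.00017 × 80 = 0.0136 W/m².
Total ΔF = 2.1693 + 0.2307 + 0.0136 = 2.4136 W/m².

ΔF = 2.41 W/m²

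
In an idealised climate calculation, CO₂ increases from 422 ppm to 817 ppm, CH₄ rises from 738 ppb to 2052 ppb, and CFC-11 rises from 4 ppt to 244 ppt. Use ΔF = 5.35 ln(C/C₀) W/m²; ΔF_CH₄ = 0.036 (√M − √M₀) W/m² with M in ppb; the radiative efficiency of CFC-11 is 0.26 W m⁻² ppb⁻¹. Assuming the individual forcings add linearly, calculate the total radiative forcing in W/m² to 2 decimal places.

CO₂: 5.35 × ln(817/422) = 5.35 × ln(1.93602) = 5.35 × 0.66063 = 3.5344 W/m².
CH₄: 0.036 × (√2052 − √738) = 0.036 × (45.2990 − 27.1662) = 0.036 × 18.1328 = 0.6528 W/m².
CFC-11: Δ = 244 − 4 = 240 ppt = 0.240 ppb; ΔF = 0.26 × 0.240 = 0.0624 W/m².
Total ΔF = 3.5344 + 0.6528 + 0.0624 = 4.2496 W/m².

ΔF = 4.25 W/m²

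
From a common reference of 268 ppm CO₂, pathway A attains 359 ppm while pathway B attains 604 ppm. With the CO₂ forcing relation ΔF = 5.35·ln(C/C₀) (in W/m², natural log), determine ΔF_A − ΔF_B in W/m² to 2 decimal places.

ΔF_A − ΔF_B = -2.78 W/m²

ΔF_A = 5.35 ln(359/268) = 5.35 × 0.29234 = 1.5640 W/m².
ΔF_B = 5.35 ln(604/268) = 5.35 × 0.81259 = 4.3474 W/m².
Difference: 1.5640 − 4.3474 = -2.7834 W/m².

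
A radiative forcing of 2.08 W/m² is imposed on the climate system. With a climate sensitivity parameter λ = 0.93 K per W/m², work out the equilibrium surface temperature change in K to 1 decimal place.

ΔT = 1.9 K

ΔT = λ ΔF = 0.93 × 2.08 = 1.9344 K.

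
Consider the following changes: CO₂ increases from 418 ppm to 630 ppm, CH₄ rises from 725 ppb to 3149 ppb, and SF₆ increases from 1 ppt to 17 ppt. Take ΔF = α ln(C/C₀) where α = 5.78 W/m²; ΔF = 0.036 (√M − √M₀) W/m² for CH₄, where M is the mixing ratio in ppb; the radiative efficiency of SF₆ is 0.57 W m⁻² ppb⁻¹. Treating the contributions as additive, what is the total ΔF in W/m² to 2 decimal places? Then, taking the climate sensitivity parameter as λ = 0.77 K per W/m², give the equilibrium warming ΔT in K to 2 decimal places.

CO₂: 5.78 × ln(630/418) = 5.78 × ln(1.50718) = 5.78 × 0.41024 = 2.3712 W/m².
CH₄: 0.036 × (√3149 − √725) = 0.036 × (56.1160 − 26.9258) = 0.036 × 29.1902 = 1.0508 W/m².
SF₆: Δ = 17 − 1 = 16 ppt = 0.016 ppb; ΔF = 0.57 × 0.016 = 0.0091 W/m².
Total ΔF = 2.3712 + 1.0508 + 0.0091 = 3.4311 W/m².
ΔT = λ ΔF = 0.77 × 3.43 = 2.6411 K.

ΔF = 3.43 W/m²; ΔT = 2.64 K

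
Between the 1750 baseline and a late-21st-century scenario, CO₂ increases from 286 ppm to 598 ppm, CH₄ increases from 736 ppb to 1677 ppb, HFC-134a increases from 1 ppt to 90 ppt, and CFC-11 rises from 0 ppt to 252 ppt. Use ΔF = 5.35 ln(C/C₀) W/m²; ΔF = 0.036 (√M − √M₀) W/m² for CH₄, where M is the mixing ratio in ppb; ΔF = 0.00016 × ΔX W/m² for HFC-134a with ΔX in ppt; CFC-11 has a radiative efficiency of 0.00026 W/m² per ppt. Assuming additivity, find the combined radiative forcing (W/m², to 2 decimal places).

ΔF = 4.52 W/m²

CO₂: 5.35 × ln(598/286) = 5.35 × ln(2.09091) = 5.35 × 0.73760 = 3.9462 W/m².
CH₄: 0.036 × (√1677 − √736) = 0.036 × (40.9512 − 27.1293) = 0.036 × 13.8219 = 0.4976 W/m².
HFC-134a: ΔF = 0.00016 × (90 − 1) = 0.00016 × 89 = 0.0142 W/m².
CFC-11: ΔF = 0.00026 × (252 − 0) = 0.00026 × 252 = 0.0655 W/m².
Total ΔF = 3.9462 + 0.4976 + 0.0142 + 0.0655 = 4.5235 W/m².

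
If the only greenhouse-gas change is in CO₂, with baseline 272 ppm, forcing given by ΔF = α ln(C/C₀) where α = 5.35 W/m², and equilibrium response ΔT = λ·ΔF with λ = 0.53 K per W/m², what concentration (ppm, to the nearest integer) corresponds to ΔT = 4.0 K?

Required forcing: ΔF = ΔT/λ = 4.0/0.53 = 7.5472 W/m².
Then ln(C/272) = ΔF/5.35 = 7.5472/5.35 = 1.41069.
So C = 272 × e^1.41069 = 272 × 4.09878 = 1114.87 ppm.

C ≈ 1115 ppm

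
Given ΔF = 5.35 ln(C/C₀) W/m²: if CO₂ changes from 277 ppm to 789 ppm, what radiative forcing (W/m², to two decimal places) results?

ΔF = 5.60 W/m²

CO₂: 5.35 × ln(789/277) = 5.35 × ln(2.84838) = 5.35 × 1.04675 = 5.6001 W/m².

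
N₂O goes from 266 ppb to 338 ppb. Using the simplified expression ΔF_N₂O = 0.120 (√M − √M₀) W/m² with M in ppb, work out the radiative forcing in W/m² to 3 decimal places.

ΔF = 0.249 W/m²

N₂O: 0.120 × (√338 − √266) = 0.120 × (18.3848 − 16.3095) = 0.120 × 2.0753 = 0.2490 W/m².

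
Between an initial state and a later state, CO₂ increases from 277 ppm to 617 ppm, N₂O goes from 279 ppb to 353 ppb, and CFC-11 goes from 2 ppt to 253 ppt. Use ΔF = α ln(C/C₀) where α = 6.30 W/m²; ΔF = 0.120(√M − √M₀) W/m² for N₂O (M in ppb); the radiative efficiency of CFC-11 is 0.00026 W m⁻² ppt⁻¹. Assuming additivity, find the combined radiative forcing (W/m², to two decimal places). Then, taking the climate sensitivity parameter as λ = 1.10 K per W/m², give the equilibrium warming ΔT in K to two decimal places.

ΔF = 5.36 W/m²; ΔT = 5.90 K

CO₂: 6.30 × ln(617/277) = 6.30 × ln(2.22744) = 6.30 × 0.80085 = 5.0454 W/m².
N₂O: 0.120 × (√353 − √279) = 0.120 × (18.7883 − 16.7033) = 0.120 × 2.0850 = 0.2502 W/m².
CFC-11: ΔF = 0.00026 × (253 − 2) = 0.00026 × 251 = 0.0653 W/m².
Total ΔF = 5.0454 + 0.2502 + 0.0653 = 5.3609 W/m².
ΔT = λ ΔF = 1.10 × 5.36 = 5.8960 K.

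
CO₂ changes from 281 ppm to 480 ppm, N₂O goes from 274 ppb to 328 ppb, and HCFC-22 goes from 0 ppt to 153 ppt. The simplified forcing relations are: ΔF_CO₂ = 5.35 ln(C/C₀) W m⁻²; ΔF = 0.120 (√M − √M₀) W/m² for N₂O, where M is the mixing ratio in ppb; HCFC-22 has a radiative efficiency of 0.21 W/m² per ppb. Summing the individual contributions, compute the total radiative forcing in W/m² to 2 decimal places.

ΔF = 3.08 W/m²

CO₂: 5.35 × ln(480/281) = 5.35 × ln(1.70819) = 5.35 × 0.53543 = 2.8646 W/m².
N₂O: 0.120 × (√328 − √274) = 0.120 × (18.1108 − 16.5529) = 0.120 × 1.5579 = 0.1869 W/m².
HCFC-22: Δ = 153 − 0 = 153 ppt = 0.153 ppb; ΔF = 0.21 × 0.153 = 0.0321 W/m².
Total ΔF = 2.8646 + 0.1869 + 0.0321 = 3.0836 W/m².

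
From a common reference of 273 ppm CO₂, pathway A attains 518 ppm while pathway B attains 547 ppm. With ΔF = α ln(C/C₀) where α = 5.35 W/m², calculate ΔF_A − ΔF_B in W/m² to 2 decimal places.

ΔF_A − ΔF_B = -0.29 W/m²

ΔF_A = 5.35 ln(518/273) = 5.35 × 0.64050 = 3.4267 W/m².
ΔF_B = 5.35 ln(547/273) = 5.35 × 0.69498 = 3.7181 W/m².
Difference: 3.4267 − 3.7181 = -0.2914 W/m².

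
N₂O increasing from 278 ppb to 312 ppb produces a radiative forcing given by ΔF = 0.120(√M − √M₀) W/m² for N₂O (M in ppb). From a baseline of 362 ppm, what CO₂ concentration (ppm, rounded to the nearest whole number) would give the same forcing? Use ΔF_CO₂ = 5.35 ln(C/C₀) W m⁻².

N₂O forcing: 0.120 × (√312 − √278) = 0.120 × (17.6635 − 16.6733) = 0.120 × 0.9902 = 0.11882 W/m².
Set 5.35 ln(C/362) = 0.11882: ln(C/362) = 0.11882/5.35 = 0.02221, so C = 362 × e^0.02221 = 362 × 1.02246 = 370.13 ppm.

C ≈ 370 ppm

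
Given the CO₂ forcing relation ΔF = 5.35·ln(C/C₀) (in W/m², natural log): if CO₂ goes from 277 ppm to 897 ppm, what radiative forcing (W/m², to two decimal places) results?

ΔF = 6.29 W/m²

CO₂ absorption bands are partially saturated, so forcing scales with the logarithm of the concentration ratio.
CO₂: 5.35 × ln(897/277) = 5.35 × ln(3.23827) = 5.35 × 1.17504 = 6.2865 W/m².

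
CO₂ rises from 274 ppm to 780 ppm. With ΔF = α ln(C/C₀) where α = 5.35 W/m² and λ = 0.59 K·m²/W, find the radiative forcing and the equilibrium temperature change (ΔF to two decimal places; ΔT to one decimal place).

ΔF = 5.60 W/m²; ΔT = 3.3 K

CO₂: 5.35 × ln(780/274) = 5.35 × ln(2.84672) = 5.35 × 1.04617 = 5.5970 W/m².
ΔT = λ ΔF = 0.59 × 5.60 = 3.3040 K.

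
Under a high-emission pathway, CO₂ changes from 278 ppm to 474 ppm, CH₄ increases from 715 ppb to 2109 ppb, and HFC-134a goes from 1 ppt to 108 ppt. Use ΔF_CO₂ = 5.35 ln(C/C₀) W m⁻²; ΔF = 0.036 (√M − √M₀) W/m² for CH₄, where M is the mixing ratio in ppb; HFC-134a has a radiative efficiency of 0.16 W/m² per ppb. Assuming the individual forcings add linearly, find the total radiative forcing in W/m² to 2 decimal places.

CO₂: 5.35 × ln(474/278) = 5.35 × ln(1.70504) = 5.35 × 0.53359 = 2.8547 W/m².
CH₄: 0.036 × (√2109 − √715) = 0.036 × (45.9239 − 26.7395) = 0.036 × 19.1844 = 0.6906 W/m².
HFC-134a: Δ = 108 − 1 = 107 ppt = 0.107 ppb; ΔF = 0.16 × 0.107 = 0.0171 W/m².
Total ΔF = 2.8547 + 0.6906 + 0.0171 = 3.5624 W/m².

ΔF = 3.56 W/m²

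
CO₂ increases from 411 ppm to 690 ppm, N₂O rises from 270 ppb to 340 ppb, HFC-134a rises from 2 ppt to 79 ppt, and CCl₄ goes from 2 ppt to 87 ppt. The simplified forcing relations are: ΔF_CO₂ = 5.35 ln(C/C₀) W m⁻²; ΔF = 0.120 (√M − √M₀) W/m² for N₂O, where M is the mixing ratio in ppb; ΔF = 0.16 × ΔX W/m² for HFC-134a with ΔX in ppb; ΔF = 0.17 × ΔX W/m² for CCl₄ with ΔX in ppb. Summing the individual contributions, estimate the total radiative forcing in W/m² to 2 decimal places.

ΔF = 3.04 W/m²

CO₂: 5.35 × ln(690/411) = 5.35 × ln(1.67883) = 5.35 × 0.51810 = 2.7718 W/m².
N₂O: 0.120 × (√340 − √270) = 0.120 × (18.4391 − 16.4317) = 0.120 × 2.0074 = 0.2409 W/m².
HFC-134a: Δ = 79 − 2 = 77 ppt = 0.077 ppb; ΔF = 0.16 × 0.077 = 0.0123 W/m².
CCl₄: Δ = 87 − 2 = 85 ppt = 0.085 ppb; ΔF = 0.17 × 0.085 = 0.0145 W/m².
Total ΔF = 2.7718 + 0.2409 + 0.0123 + 0.0145 = 3.0395 W/m².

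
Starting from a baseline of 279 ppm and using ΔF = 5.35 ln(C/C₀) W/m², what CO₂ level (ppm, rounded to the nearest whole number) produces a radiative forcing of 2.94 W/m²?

C ≈ 483 ppm

Set 5.35 ln(C/279) = 2.94, so ln(C/279) = 2.94/5.35 = 0.54953.
Then C/279 = e^0.54953 = 1.73244, giving C = 279 × 1.73244 = 483.35 ppm.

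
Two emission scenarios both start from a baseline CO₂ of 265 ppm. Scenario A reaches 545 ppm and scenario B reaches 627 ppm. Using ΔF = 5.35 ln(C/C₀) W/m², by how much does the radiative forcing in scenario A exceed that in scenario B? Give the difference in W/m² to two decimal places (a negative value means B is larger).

ΔF_A = 5.35 ln(545/265) = 5.35 × 0.72106 = 3.8577 W/m².
ΔF_B = 5.35 ln(627/265) = 5.35 × 0.86122 = 4.6075 W/m².
Difference: 3.8577 − 4.6075 = -0.7498 W/m².

ΔF_A − ΔF_B = -0.75 W/m²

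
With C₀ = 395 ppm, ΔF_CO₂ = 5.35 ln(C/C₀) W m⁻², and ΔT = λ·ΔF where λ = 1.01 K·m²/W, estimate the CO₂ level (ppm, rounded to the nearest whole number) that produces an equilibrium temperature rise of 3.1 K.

Required forcing: ΔF = ΔT/λ = 3.1/1.01 = 3.0693 W/m².
Then ln(C/395) = ΔF/5.35 = 3.0693/5.35 = 0.57370.
So C = 395 × e^0.57370 = 395 × 1.77482 = 701.05 ppm.

C ≈ 701 ppm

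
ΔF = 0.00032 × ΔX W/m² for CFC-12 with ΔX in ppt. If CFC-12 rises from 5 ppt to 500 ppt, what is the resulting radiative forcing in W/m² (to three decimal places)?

CFC-12: ΔF = 0.00032 × (500 − 5) = 0.00032 × 495 = 0.1584 W/m².

ΔF = 0.158 W/m²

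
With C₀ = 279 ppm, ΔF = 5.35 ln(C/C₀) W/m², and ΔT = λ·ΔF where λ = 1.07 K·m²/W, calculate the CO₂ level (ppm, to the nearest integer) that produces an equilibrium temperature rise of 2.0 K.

C ≈ 396 ppm

Required forcing: ΔF = ΔT/λ = 2.0/1.07 = 1.8692 W/m².
Then ln(C/279) = ΔF/5.35 = 1.8692/5.35 = 0.34938.
So C = 279 × e^0.34938 = 279 × 1.41819 = 395.68 ppm.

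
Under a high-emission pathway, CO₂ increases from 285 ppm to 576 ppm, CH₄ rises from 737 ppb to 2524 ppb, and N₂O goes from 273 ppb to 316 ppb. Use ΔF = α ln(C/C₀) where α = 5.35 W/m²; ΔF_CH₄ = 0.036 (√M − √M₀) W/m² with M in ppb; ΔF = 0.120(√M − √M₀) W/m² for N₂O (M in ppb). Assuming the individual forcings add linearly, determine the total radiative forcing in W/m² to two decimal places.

CO₂: 5.35 × ln(576/285) = 5.35 × ln(2.02105) = 5.35 × 0.70362 = 3.7644 W/m².
CH₄: 0.036 × (√2524 − √737) = 0.036 × (50.2394 − 27.1477) = 0.036 × 23.0917 = 0.8313 W/m².
N₂O: 0.120 × (√316 − √273) = 0.120 × (17.7764 − 16.5227) = 0.120 × 1.2537 = 0.1504 W/m².
Total ΔF = 3.7644 + 0.8313 + 0.1504 = 4.7461 W/m².

ΔF = 4.75 W/m²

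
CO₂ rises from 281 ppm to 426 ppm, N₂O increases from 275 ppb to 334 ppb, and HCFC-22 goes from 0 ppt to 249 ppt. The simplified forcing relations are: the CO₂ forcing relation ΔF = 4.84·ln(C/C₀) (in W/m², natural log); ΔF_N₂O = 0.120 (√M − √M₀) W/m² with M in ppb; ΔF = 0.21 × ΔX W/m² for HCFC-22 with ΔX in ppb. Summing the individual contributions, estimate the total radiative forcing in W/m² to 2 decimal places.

ΔF = 2.27 W/m²

CO₂: 4.84 × ln(426/281) = 4.84 × ln(1.51601) = 4.84 × 0.41608 = 2.0138 W/m².
N₂O: 0.120 × (√334 − √275) = 0.120 × (18.2757 − 16.5831) = 0.120 × 1.6926 = 0.2031 W/m².
HCFC-22: Δ = 249 − 0 = 249 ppt = 0.249 ppb; ΔF = 0.21 × 0.249 = 0.0523 W/m².
Total ΔF = 2.0138 + 0.2031 + 0.0523 = 2.2692 W/m².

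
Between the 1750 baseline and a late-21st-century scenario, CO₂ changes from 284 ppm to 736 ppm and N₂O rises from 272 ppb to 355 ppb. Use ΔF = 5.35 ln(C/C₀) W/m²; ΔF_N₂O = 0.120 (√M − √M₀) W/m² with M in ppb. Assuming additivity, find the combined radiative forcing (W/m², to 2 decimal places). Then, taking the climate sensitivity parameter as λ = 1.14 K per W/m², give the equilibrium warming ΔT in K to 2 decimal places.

ΔF = 5.38 W/m²; ΔT = 6.13 K

CO₂: 5.35 × ln(736/284) = 5.35 × ln(2.59155) = 5.35 × 0.95226 = 5.0946 W/m².
N₂O: 0.120 × (√355 − √272) = 0.120 × (18.8414 − 16.4924) = 0.120 × 2.3490 = 0.2819 W/m².
Total ΔF = 5.0946 + 0.2819 = 5.3765 W/m².
ΔT = λ ΔF = 1.14 × 5.38 = 6.1332 K.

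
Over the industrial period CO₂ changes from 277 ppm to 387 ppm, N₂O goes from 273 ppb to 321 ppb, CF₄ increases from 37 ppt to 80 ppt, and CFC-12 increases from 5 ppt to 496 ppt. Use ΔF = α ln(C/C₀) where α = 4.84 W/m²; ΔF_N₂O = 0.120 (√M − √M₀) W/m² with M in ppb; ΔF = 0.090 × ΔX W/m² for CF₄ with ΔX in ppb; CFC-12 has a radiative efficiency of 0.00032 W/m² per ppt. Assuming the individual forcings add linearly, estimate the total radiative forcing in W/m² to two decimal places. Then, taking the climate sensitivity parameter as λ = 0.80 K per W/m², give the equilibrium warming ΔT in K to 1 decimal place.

ΔF = 1.95 W/m²; ΔT = 1.6 K

CO₂: 4.84 × ln(387/277) = 4.84 × ln(1.39711) = 4.84 × 0.33441 = 1.6185 W/m².
N₂O: 0.120 × (√321 − √273) = 0.120 × (17.9165 − 16.5227) = 0.120 × 1.3938 = 0.1673 W/m².
CF₄: Δ = 80 − 37 = 43 ppt = 0.043 ppb; ΔF = 0.090 × 0.043 = 0.0039 W/m².
CFC-12: ΔF = 0.00032 × (496 − 5) = 0.00032 × 491 = 0.1571 W/m².
Total ΔF = 1.6185 + 0.1673 + 0.0039 + 0.1571 = 1.9468 W/m².
ΔT = λ ΔF = 0.80 × 1.95 = 1.5600 K.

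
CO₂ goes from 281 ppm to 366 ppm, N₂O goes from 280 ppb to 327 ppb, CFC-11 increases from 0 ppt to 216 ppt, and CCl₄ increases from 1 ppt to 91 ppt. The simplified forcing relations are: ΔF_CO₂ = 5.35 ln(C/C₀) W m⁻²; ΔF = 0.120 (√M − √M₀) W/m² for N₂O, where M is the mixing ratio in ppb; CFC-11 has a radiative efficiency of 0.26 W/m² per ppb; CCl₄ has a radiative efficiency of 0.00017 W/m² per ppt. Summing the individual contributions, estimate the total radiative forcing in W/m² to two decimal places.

ΔF = 1.65 W/m²

CO₂: 5.35 × ln(366/281) = 5.35 × ln(1.30249) = 5.35 × 0.26428 = 1.4139 W/m².
N₂O: 0.120 × (√327 − √280) = 0.120 × (18.0831 − 16.7332) = 0.120 × 1.3499 = 0.1620 W/m².
CFC-11: Δ = 216 − 0 = 216 ppt = 0.216 ppb; ΔF = 0.26 × 0.216 = 0.0562 W/m².
CCl₄: ΔF = 0.00017 × (91 − 1) = 0.00017 × 90 = 0.0153 W/m².
Total ΔF = 1.4139 + 0.1620 + 0.0562 + 0.0153 = 1.6474 W/m².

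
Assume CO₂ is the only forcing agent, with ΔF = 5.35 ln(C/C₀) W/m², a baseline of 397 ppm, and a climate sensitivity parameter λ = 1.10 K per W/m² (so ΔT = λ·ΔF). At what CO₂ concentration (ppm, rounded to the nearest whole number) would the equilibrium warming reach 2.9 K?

Required forcing: ΔF = ΔT/λ = 2.9/1.10 = 2.6364 W/m².
Then ln(C/397) = ΔF/5.35 = 2.6364/5.35 = 0.49279.
So C = 397 × e^0.49279 = 397 × 1.63688 = 649.84 ppm.

C ≈ 650 ppm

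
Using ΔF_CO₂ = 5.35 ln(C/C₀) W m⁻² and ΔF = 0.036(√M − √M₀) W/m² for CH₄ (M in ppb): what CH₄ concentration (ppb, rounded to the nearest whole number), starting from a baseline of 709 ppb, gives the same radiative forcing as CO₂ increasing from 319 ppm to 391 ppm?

CO₂ forcing: 5.35 × ln(391/319) = 5.35 × 0.203516 = 1.08881 W/m².
Set 0.036(√M − √709) = 1.08881: √M = 1.08881/0.036 + √709 = 30.2447 + 26.6271 = 56.8718.
M = (56.8718)² = 3234.40 ppb.

M ≈ 3234 ppb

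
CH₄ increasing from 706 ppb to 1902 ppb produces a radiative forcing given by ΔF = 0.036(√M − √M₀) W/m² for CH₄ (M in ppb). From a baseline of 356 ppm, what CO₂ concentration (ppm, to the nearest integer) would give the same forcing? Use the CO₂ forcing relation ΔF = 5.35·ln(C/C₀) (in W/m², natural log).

CH₄ forcing: 0.036 × (√1902 − √706) = 0.036 × (43.6119 − 26.5707) = 0.036 × 17.0412 = 0.61348 W/m².
Set 5.35 ln(C/356) = 0.61348: ln(C/356) = 0.61348/5.35 = 0.11467, so C = 356 × e^0.11467 = 356 × 1.12150 = 399.25 ppm.

C ≈ 399 ppm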